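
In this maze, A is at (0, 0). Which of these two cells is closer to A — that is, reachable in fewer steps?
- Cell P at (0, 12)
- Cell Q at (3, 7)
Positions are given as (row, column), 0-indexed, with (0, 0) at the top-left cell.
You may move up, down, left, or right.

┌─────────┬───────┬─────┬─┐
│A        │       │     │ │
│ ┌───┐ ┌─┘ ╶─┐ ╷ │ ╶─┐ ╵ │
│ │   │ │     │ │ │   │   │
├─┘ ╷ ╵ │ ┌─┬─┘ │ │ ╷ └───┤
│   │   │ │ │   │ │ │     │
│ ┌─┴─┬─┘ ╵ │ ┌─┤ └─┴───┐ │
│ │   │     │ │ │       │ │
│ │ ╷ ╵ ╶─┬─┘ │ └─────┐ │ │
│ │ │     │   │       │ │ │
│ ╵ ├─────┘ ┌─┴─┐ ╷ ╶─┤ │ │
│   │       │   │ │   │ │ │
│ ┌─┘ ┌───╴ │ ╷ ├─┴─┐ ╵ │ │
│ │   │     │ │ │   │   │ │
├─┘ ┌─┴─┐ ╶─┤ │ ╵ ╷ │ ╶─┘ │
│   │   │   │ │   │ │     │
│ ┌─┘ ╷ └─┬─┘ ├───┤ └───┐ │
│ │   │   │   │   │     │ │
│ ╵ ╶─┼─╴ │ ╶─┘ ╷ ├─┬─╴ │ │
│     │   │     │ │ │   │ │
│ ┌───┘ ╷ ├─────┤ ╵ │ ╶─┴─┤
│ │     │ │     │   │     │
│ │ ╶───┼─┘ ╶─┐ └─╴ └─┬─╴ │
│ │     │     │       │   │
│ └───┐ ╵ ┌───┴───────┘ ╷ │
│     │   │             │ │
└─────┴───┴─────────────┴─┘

Shortest path A → P at (0, 12): 56 steps
Shortest path A → Q at (3, 7): 44 steps

Q is closer (44 steps vs 56 steps).

Path to P:

┌─────────┬───────┬─────┬─┐
│A → → ↓  │↱ → → ↓│↱ → ↓│P│
│ ┌───┐ ┌─┘ ╶─┐ ╷ │ ╶─┐ ╵ │
│ │↓ ↰│↓│↱ ↑  │ │↓│↑ ↰│↳ ↑│
├─┘ ╷ ╵ │ ┌─┬─┘ │ │ ╷ └───┤
│↓ ↲│↑ ↲│↑│ │   │↓│ │↑ ← ↰│
│ ┌─┴─┬─┘ ╵ │ ┌─┤ └─┴───┐ │
│↓│↱ ↓│↱ ↑  │ │ │↳ → → ↓│↑│
│ │ ╷ ╵ ╶─┬─┘ │ └─────┐ │ │
│↓│↑│↳ ↑  │   │       │↓│↑│
│ ╵ ├─────┘ ┌─┴─┐ ╷ ╶─┤ │ │
│↳ ↑│       │   │ │   │↓│↑│
│ ┌─┘ ┌───╴ │ ╷ ├─┴─┐ ╵ │ │
│ │   │     │ │ │   │↓ ↲│↑│
├─┘ ┌─┴─┐ ╶─┤ │ ╵ ╷ │ ╶─┘ │
│   │   │   │ │   │ │↳ → ↑│
│ ┌─┘ ╷ └─┬─┘ ├───┤ └───┐ │
│ │   │   │   │   │     │ │
│ ╵ ╶─┼─╴ │ ╶─┘ ╷ ├─┬─╴ │ │
│     │   │     │ │ │   │ │
│ ┌───┘ ╷ ├─────┤ ╵ │ ╶─┴─┤
│ │     │ │     │   │     │
│ │ ╶───┼─┘ ╶─┐ └─╴ └─┬─╴ │
│ │     │     │       │   │
│ └───┐ ╵ ┌───┴───────┘ ╷ │
│     │   │             │ │
└─────┴───┴─────────────┴─┘

Path to Q:

┌─────────┬───────┬─────┬─┐
│A → → ↓  │↱ → → ↓│     │ │
│ ┌───┐ ┌─┘ ╶─┐ ╷ │ ╶─┐ ╵ │
│ │↓ ↰│↓│↱ ↑  │ │↓│   │   │
├─┘ ╷ ╵ │ ┌─┬─┘ │ │ ╷ └───┤
│↓ ↲│↑ ↲│↑│ │   │↓│ │     │
│ ┌─┴─┬─┘ ╵ │ ┌─┤ └─┴───┐ │
│↓│↱ ↓│↱ ↑  │ │Q│↳ → → ↓│ │
│ │ ╷ ╵ ╶─┬─┘ │ └─────┐ │ │
│↓│↑│↳ ↑  │   │↑ ← ↰  │↓│ │
│ ╵ ├─────┘ ┌─┴─┐ ╷ ╶─┤ │ │
│↳ ↑│       │   │ │↑ ↰│↓│ │
│ ┌─┘ ┌───╴ │ ╷ ├─┴─┐ ╵ │ │
│ │   │     │ │ │   │↑ ↲│ │
├─┘ ┌─┴─┐ ╶─┤ │ ╵ ╷ │ ╶─┘ │
│   │   │   │ │   │ │     │
│ ┌─┘ ╷ └─┬─┘ ├───┤ └───┐ │
│ │   │   │   │   │     │ │
│ ╵ ╶─┼─╴ │ ╶─┘ ╷ ├─┬─╴ │ │
│     │   │     │ │ │   │ │
│ ┌───┘ ╷ ├─────┤ ╵ │ ╶─┴─┤
│ │     │ │     │   │     │
│ │ ╶───┼─┘ ╶─┐ └─╴ └─┬─╴ │
│ │     │     │       │   │
│ └───┐ ╵ ┌───┴───────┘ ╷ │
│     │   │             │ │
└─────┴───┴─────────────┴─┘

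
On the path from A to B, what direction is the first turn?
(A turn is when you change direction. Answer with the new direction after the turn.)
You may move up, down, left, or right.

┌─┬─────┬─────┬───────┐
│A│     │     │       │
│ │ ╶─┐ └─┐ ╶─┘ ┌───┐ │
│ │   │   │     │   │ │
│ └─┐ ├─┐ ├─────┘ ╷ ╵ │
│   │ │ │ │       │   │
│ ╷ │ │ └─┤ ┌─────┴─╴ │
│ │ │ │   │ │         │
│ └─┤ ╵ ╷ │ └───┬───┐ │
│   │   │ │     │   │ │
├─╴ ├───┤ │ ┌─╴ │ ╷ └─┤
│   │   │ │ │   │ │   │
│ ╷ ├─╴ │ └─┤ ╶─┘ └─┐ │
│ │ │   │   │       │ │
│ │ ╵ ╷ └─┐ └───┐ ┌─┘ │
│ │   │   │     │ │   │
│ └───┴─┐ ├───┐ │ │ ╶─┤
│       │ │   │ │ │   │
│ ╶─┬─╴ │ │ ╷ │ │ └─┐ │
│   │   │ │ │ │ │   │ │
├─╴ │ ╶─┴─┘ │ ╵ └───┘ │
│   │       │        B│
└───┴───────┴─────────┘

Directions: down, down, down, down, right, down, left, down, down, down, right, right, right, down, left, down, right, right, right, up, up, right, down, down, right, right, right, right
First turn direction: right

Solution:

┌─┬─────┬─────┬───────┐
│A│     │     │       │
│ │ ╶─┐ └─┐ ╶─┘ ┌───┐ │
│↓│   │   │     │   │ │
│ └─┐ ├─┐ ├─────┘ ╷ ╵ │
│↓  │ │ │ │       │   │
│ ╷ │ │ └─┤ ┌─────┴─╴ │
│↓│ │ │   │ │         │
│ └─┤ ╵ ╷ │ └───┬───┐ │
│↳ ↓│   │ │     │   │ │
├─╴ ├───┤ │ ┌─╴ │ ╷ └─┤
│↓ ↲│   │ │ │   │ │   │
│ ╷ ├─╴ │ └─┤ ╶─┘ └─┐ │
│↓│ │   │   │       │ │
│ │ ╵ ╷ └─┐ └───┐ ┌─┘ │
│↓│   │   │     │ │   │
│ └───┴─┐ ├───┐ │ │ ╶─┤
│↳ → → ↓│ │↱ ↓│ │ │   │
│ ╶─┬─╴ │ │ ╷ │ │ └─┐ │
│   │↓ ↲│ │↑│↓│ │   │ │
├─╴ │ ╶─┴─┘ │ ╵ └───┘ │
│   │↳ → → ↑│↳ → → → B│
└───┴───────┴─────────┘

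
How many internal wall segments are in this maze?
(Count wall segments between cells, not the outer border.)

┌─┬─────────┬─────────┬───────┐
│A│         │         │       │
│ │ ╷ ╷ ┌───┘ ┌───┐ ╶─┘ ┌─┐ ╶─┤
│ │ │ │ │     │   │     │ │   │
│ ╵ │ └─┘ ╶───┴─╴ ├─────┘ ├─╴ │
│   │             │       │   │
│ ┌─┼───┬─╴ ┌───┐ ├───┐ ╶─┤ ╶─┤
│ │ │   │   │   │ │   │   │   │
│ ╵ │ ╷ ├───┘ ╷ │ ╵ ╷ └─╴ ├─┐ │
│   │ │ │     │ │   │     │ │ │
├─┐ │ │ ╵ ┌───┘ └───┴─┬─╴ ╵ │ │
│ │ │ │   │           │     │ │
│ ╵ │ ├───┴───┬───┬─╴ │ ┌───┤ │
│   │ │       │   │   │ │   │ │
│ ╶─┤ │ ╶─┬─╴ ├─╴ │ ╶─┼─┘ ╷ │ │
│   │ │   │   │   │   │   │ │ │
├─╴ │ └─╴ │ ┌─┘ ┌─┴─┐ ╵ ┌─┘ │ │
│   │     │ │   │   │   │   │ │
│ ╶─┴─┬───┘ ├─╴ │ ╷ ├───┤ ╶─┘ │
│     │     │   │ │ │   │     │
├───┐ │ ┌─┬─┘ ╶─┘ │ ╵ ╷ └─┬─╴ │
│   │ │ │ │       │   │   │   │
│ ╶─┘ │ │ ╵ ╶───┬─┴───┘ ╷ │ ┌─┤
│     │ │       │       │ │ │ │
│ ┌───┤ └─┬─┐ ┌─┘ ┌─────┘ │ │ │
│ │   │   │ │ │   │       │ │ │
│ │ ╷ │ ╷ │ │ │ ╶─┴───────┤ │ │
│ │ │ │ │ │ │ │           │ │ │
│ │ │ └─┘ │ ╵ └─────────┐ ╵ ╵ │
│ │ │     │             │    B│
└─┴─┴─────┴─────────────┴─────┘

Counting internal wall segments:
Total internal walls: 196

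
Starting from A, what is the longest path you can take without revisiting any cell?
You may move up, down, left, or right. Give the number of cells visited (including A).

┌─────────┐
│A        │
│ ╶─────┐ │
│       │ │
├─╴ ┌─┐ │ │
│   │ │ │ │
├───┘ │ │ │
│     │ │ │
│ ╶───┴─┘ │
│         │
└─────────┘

Finding longest simple path using DFS:
Start: (0, 0)
Longest path visits 17 cells
Path: A → right → right → right → right → down → down → down → down → left → left → left → left → up → right → right → up

Solution:

┌─────────┐
│A → → → ↓│
│ ╶─────┐ │
│       │↓│
├─╴ ┌─┐ │ │
│   │B│ │↓│
├───┘ │ │ │
│↱ → ↑│ │↓│
│ ╶───┴─┘ │
│↑ ← ← ← ↲│
└─────────┘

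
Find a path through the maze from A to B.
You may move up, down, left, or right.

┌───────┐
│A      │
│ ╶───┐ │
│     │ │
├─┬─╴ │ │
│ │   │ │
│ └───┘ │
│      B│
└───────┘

Finding the shortest path through the maze:
Path length: 6 steps
Directions: right → right → right → down → down → down

Solution:

┌───────┐
│A → → ↓│
│ ╶───┐ │
│     │↓│
├─┬─╴ │ │
│ │   │↓│
│ └───┘ │
│      B│
└───────┘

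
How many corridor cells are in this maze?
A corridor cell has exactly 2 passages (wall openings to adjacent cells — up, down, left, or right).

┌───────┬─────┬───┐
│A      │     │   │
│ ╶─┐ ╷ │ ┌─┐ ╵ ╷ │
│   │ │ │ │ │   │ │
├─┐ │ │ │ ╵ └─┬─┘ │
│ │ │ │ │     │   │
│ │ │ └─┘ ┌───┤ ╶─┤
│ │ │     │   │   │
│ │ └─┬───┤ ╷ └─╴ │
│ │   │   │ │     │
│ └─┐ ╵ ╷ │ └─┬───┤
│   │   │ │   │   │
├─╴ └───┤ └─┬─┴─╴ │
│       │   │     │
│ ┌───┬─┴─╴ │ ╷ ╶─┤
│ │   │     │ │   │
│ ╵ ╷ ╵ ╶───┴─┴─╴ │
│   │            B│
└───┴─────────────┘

Counting cells with exactly 2 passages:
Total corridor cells: 67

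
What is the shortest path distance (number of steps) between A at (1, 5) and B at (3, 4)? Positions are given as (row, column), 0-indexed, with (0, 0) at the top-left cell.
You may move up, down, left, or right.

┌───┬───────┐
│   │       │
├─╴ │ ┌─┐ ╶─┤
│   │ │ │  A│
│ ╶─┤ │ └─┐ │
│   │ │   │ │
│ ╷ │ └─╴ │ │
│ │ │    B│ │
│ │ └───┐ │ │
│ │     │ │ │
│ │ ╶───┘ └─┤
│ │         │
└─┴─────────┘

Finding path from (1, 5) to (3, 4):
Path: (1,5) → (1,4) → (0,4) → (0,3) → (0,2) → (1,2) → (2,2) → (3,2) → (3,3) → (3,4)
Distance: 9 steps

Solution:

┌───┬───────┐
│   │↓ ← ↰  │
├─╴ │ ┌─┐ ╶─┤
│   │↓│ │↑ A│
│ ╶─┤ │ └─┐ │
│   │↓│   │ │
│ ╷ │ └─╴ │ │
│ │ │↳ → B│ │
│ │ └───┐ │ │
│ │     │ │ │
│ │ ╶───┘ └─┤
│ │         │
└─┴─────────┘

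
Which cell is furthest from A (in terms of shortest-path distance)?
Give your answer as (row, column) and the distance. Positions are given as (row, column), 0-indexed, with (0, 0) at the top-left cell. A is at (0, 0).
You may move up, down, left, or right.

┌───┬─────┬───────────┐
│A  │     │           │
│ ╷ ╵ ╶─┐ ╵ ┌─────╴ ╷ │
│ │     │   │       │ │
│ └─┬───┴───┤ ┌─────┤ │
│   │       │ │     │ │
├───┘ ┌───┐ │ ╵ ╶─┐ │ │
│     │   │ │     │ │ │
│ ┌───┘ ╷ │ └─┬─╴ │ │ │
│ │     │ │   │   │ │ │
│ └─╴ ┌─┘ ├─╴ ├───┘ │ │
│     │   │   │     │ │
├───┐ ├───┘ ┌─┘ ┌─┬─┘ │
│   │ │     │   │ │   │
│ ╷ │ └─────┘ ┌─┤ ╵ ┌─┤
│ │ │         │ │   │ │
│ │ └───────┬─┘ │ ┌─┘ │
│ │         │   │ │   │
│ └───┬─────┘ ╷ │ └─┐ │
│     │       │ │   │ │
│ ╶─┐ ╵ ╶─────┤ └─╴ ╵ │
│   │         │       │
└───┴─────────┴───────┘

Computing BFS distances from A to all cells:
Furthest cell: (6, 3)
Distance: 55 steps

Path from A to the furthest cell:

┌───┬─────┬───────────┐
│A ↓│↱ → ↓│↱ → → → ↓  │
│ ╷ ╵ ╶─┐ ╵ ┌─────╴ ╷ │
│ │↳ ↑  │↳ ↑│↓ ← ← ↲│ │
│ └─┬───┴───┤ ┌─────┤ │
│   │↱ → → ↓│↓│↱ → ↓│ │
├───┘ ┌───┐ │ ╵ ╶─┐ │ │
│↱ → ↑│   │↓│↳ ↑  │↓│ │
│ ┌───┘ ╷ │ └─┬─╴ │ │ │
│↑│     │ │↳ ↓│   │↓│ │
│ └─╴ ┌─┘ ├─╴ ├───┘ │ │
│↑ ← ↰│   │↓ ↲│↓ ← ↲│ │
├───┐ ├───┘ ┌─┘ ┌─┬─┘ │
│   │↑│B ← ↲│↓ ↲│ │   │
│ ╷ │ └─────┘ ┌─┤ ╵ ┌─┤
│ │ │↑ ← ← ← ↲│ │   │ │
│ │ └───────┬─┘ │ ┌─┘ │
│ │         │   │ │   │
│ └───┬─────┘ ╷ │ └─┐ │
│     │       │ │   │ │
│ ╶─┐ ╵ ╶─────┤ └─╴ ╵ │
│   │         │       │
└───┴─────────┴───────┘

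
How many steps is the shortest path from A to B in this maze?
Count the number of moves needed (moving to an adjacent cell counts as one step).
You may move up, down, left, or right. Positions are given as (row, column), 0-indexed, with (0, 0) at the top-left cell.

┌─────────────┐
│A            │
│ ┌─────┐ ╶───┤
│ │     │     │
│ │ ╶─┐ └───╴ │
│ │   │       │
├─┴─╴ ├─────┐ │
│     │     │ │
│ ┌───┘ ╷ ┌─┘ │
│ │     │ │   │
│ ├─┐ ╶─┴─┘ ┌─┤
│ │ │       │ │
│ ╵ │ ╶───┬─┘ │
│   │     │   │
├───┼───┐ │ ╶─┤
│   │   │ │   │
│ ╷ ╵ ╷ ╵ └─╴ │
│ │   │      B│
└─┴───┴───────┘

Using BFS to find shortest path:
Start: (0, 0), End: (8, 6)
Path found:
(0,0) → (0,1) → (0,2) → (0,3) → (0,4) → (1,4) → (1,5) → (1,6) → (2,6) → (3,6) → (4,6) → (4,5) → (5,5) → (5,4) → (5,3) → (5,2) → (6,2) → (6,3) → (6,4) → (7,4) → (8,4) → (8,5) → (8,6)
Number of steps: 22

Solution:

┌─────────────┐
│A → → → ↓    │
│ ┌─────┐ ╶───┤
│ │     │↳ → ↓│
│ │ ╶─┐ └───╴ │
│ │   │      ↓│
├─┴─╴ ├─────┐ │
│     │     │↓│
│ ┌───┘ ╷ ┌─┘ │
│ │     │ │↓ ↲│
│ ├─┐ ╶─┴─┘ ┌─┤
│ │ │↓ ← ← ↲│ │
│ ╵ │ ╶───┬─┘ │
│   │↳ → ↓│   │
├───┼───┐ │ ╶─┤
│   │   │↓│   │
│ ╷ ╵ ╷ ╵ └─╴ │
│ │   │  ↳ → B│
└─┴───┴───────┘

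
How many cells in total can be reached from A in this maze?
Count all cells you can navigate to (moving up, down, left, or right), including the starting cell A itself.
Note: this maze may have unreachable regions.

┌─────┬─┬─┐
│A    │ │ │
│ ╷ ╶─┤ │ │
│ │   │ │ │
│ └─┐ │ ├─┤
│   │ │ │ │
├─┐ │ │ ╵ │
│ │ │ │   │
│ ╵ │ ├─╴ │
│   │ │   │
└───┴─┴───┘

Using BFS/flood-fill to find all reachable cells from A:
Maze size: 5 × 5 = 25 total cells
10 cell(s) are walled off and cannot be reached from A.
Reachable cells: 15

Reachable region (· marks reachable cells):

┌─────┬─┬─┐
│A · ·│ │ │
│ ╷ ╶─┤ │ │
│·│· ·│ │ │
│ └─┐ │ ├─┤
│· ·│·│ │ │
├─┐ │ │ ╵ │
│·│·│·│   │
│ ╵ │ ├─╴ │
│· ·│·│   │
└───┴─┴───┘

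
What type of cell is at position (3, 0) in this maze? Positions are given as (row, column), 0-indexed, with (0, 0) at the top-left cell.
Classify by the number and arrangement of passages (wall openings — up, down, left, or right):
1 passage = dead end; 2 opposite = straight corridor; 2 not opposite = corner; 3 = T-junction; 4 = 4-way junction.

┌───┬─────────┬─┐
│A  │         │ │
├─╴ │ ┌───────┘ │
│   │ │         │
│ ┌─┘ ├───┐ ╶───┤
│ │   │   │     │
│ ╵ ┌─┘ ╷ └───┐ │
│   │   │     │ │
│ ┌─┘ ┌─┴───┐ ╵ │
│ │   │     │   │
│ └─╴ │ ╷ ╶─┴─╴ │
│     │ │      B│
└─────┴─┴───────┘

Checking cell at (3, 0):
Number of passages: 3
Cell type: T-junction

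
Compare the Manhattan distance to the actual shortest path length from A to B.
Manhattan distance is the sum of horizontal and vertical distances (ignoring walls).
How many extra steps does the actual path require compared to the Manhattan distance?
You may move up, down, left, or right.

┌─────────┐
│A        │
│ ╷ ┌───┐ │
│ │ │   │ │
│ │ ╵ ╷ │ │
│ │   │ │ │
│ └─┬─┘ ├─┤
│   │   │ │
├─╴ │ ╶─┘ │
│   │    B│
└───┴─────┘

Manhattan distance: |4 - 0| + |4 - 0| = 8
Actual path length: 12
Extra steps: 12 - 8 = 4

Solution:

┌─────────┐
│A ↓      │
│ ╷ ┌───┐ │
│ │↓│↱ ↓│ │
│ │ ╵ ╷ │ │
│ │↳ ↑│↓│ │
│ └─┬─┘ ├─┤
│   │↓ ↲│ │
├─╴ │ ╶─┘ │
│   │↳ → B│
└───┴─────┘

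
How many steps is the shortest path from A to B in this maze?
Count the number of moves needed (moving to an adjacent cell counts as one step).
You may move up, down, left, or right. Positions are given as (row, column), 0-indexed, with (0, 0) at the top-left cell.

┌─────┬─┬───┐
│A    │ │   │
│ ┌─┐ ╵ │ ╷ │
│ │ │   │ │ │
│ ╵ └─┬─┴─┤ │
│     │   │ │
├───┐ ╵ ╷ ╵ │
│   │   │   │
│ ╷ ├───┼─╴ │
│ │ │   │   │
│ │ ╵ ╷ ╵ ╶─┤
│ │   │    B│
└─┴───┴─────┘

Using BFS to find shortest path:
Start: (0, 0), End: (5, 5)
Path found:
(0,0) → (1,0) → (2,0) → (2,1) → (2,2) → (3,2) → (3,3) → (2,3) → (2,4) → (3,4) → (3,5) → (4,5) → (4,4) → (5,4) → (5,5)
Number of steps: 14

Solution:

┌─────┬─┬───┐
│A    │ │   │
│ ┌─┐ ╵ │ ╷ │
│↓│ │   │ │ │
│ ╵ └─┬─┴─┤ │
│↳ → ↓│↱ ↓│ │
├───┐ ╵ ╷ ╵ │
│   │↳ ↑│↳ ↓│
│ ╷ ├───┼─╴ │
│ │ │   │↓ ↲│
│ │ ╵ ╷ ╵ ╶─┤
│ │   │  ↳ B│
└─┴───┴─────┘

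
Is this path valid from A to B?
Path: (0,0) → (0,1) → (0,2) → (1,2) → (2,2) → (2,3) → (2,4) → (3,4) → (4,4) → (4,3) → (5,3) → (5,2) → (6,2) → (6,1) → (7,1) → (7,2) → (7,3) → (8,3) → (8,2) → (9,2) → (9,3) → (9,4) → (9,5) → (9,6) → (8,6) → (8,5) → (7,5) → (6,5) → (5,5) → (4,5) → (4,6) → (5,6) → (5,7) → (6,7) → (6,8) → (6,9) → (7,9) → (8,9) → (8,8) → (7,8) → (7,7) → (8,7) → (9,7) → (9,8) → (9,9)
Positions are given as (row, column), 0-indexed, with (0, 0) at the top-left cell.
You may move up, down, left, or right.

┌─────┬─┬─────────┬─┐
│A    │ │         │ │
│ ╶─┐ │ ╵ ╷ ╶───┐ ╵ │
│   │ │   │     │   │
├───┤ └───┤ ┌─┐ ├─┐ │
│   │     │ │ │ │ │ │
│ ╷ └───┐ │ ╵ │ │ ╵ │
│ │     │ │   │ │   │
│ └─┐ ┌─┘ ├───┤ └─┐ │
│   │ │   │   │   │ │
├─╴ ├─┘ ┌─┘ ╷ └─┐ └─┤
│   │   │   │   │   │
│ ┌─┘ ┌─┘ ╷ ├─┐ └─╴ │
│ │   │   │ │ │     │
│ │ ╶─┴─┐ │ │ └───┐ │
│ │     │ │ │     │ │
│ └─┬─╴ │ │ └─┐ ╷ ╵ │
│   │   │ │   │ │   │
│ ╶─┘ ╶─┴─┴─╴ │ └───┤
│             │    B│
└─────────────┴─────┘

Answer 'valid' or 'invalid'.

Checking path validity:
Result: All consecutive moves are passable.

valid

Correct solution:

┌─────┬─┬─────────┬─┐
│A → ↓│ │         │ │
│ ╶─┐ │ ╵ ╷ ╶───┐ ╵ │
│   │↓│   │     │   │
├───┤ └───┤ ┌─┐ ├─┐ │
│   │↳ → ↓│ │ │ │ │ │
│ ╷ └───┐ │ ╵ │ │ ╵ │
│ │     │↓│   │ │   │
│ └─┐ ┌─┘ ├───┤ └─┐ │
│   │ │↓ ↲│↱ ↓│   │ │
├─╴ ├─┘ ┌─┘ ╷ └─┐ └─┤
│   │↓ ↲│  ↑│↳ ↓│   │
│ ┌─┘ ┌─┘ ╷ ├─┐ └─╴ │
│ │↓ ↲│   │↑│ │↳ → ↓│
│ │ ╶─┴─┐ │ │ └───┐ │
│ │↳ → ↓│ │↑│  ↓ ↰│↓│
│ └─┬─╴ │ │ └─┐ ╷ ╵ │
│   │↓ ↲│ │↑ ↰│↓│↑ ↲│
│ ╶─┘ ╶─┴─┴─╴ │ └───┤
│    ↳ → → → ↑│↳ → B│
└─────────────┴─────┘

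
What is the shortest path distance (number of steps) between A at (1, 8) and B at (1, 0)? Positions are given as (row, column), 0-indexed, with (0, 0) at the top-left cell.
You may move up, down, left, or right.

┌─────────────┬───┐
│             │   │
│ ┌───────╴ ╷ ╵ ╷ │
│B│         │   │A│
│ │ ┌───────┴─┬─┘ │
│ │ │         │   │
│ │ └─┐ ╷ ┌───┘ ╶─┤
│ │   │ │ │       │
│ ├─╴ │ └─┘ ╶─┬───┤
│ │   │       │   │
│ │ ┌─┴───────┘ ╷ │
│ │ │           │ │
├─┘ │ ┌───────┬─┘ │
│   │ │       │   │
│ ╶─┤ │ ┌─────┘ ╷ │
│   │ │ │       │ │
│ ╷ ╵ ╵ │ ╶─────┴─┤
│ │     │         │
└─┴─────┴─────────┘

Finding path from (1, 8) to (1, 0):
Path: (1,8) → (0,8) → (0,7) → (1,7) → (1,6) → (0,6) → (0,5) → (0,4) → (0,3) → (0,2) → (0,1) → (0,0) → (1,0)
Distance: 12 steps

Solution:

┌─────────────┬───┐
│↓ ← ← ← ← ← ↰│↓ ↰│
│ ┌───────╴ ╷ ╵ ╷ │
│B│         │↑ ↲│A│
│ │ ┌───────┴─┬─┘ │
│ │ │         │   │
│ │ └─┐ ╷ ┌───┘ ╶─┤
│ │   │ │ │       │
│ ├─╴ │ └─┘ ╶─┬───┤
│ │   │       │   │
│ │ ┌─┴───────┘ ╷ │
│ │ │           │ │
├─┘ │ ┌───────┬─┘ │
│   │ │       │   │
│ ╶─┤ │ ┌─────┘ ╷ │
│   │ │ │       │ │
│ ╷ ╵ ╵ │ ╶─────┴─┤
│ │     │         │
└─┴─────┴─────────┘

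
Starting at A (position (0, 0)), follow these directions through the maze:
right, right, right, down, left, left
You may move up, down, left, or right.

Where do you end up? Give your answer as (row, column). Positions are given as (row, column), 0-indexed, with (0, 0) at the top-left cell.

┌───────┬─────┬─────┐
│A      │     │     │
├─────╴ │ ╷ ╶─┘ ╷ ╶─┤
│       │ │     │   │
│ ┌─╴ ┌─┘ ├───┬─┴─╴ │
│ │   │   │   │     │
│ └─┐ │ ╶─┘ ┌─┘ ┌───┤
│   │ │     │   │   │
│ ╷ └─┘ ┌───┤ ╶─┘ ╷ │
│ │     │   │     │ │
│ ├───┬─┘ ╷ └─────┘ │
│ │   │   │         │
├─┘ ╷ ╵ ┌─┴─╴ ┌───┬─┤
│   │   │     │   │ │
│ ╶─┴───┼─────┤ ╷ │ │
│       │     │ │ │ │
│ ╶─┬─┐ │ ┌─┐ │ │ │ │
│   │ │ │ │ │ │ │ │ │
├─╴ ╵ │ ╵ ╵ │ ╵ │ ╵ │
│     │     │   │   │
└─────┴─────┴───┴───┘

Following directions step by step:
Start: (0, 0)
  right: (0, 0) → (0, 1)
  right: (0, 1) → (0, 2)
  right: (0, 2) → (0, 3)
  down: (0, 3) → (1, 3)
  left: (1, 3) → (1, 2)
  left: (1, 2) → (1, 1)
Final position: (1, 1)

Path taken:

┌───────┬─────┬─────┐
│A → → ↓│     │     │
├─────╴ │ ╷ ╶─┘ ╷ ╶─┤
│  B ← ↲│ │     │   │
│ ┌─╴ ┌─┘ ├───┬─┴─╴ │
│ │   │   │   │     │
│ └─┐ │ ╶─┘ ┌─┘ ┌───┤
│   │ │     │   │   │
│ ╷ └─┘ ┌───┤ ╶─┘ ╷ │
│ │     │   │     │ │
│ ├───┬─┘ ╷ └─────┘ │
│ │   │   │         │
├─┘ ╷ ╵ ┌─┴─╴ ┌───┬─┤
│   │   │     │   │ │
│ ╶─┴───┼─────┤ ╷ │ │
│       │     │ │ │ │
│ ╶─┬─┐ │ ┌─┐ │ │ │ │
│   │ │ │ │ │ │ │ │ │
├─╴ ╵ │ ╵ ╵ │ ╵ │ ╵ │
│     │     │   │   │
└─────┴─────┴───┴───┘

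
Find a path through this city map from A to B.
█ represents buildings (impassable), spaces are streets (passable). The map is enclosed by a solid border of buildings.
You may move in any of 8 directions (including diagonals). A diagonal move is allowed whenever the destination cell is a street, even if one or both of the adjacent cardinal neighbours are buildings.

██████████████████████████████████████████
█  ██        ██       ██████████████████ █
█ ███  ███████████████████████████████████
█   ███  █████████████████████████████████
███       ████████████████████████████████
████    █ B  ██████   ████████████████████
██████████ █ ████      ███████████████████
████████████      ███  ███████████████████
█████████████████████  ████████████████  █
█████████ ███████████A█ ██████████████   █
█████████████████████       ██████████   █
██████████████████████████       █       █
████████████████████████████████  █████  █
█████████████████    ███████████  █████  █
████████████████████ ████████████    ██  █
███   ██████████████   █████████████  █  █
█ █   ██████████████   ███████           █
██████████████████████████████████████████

Finding the shortest path from A to B:
Movement: 8-directional
Path length: 13 steps
Directions: up → up → up-left → left → left → left → down-left → left → left → left → up-left → up-left → left

Solution:

██████████████████████████████████████████
█  ██        ██       ██████████████████ █
█ ███  ███████████████████████████████████
█   ███  █████████████████████████████████
███       ████████████████████████████████
████    █ B← ██████   ████████████████████
██████████ █↖████↙←←←  ███████████████████
████████████ ↖←←← ███↖ ███████████████████
█████████████████████↑ ████████████████  █
█████████ ███████████A█ ██████████████   █
█████████████████████       ██████████   █
██████████████████████████       █       █
████████████████████████████████  █████  █
█████████████████    ███████████  █████  █
████████████████████ ████████████    ██  █
███   ██████████████   █████████████  █  █
█ █   ██████████████   ███████           █
██████████████████████████████████████████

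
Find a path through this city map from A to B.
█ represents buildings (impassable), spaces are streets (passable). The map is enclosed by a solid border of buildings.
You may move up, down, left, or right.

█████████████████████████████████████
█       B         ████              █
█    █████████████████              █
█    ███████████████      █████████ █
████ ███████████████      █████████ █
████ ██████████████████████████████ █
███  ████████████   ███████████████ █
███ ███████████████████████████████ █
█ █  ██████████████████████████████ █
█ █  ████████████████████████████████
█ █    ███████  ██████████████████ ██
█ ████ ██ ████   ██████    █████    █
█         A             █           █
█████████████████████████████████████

Finding the shortest path from A to B:
Movement: cardinal only
Path length: 23 steps
Directions: left → left → left → left → up → up → left → left → up → up → left → up → up → right → up → up → up → up → up → right → right → right → right

Solution:

█████████████████████████████████████
█   ↱→→→B         ████              █
█   ↑█████████████████              █
█   ↑███████████████      █████████ █
████↑███████████████      █████████ █
████↑██████████████████████████████ █
███↱↑████████████   ███████████████ █
███↑███████████████████████████████ █
█ █↑↰██████████████████████████████ █
█ █ ↑████████████████████████████████
█ █ ↑←↰███████  ██████████████████ ██
█ ████↑██ ████   ██████    █████    █
█     ↑←←←A             █           █
█████████████████████████████████████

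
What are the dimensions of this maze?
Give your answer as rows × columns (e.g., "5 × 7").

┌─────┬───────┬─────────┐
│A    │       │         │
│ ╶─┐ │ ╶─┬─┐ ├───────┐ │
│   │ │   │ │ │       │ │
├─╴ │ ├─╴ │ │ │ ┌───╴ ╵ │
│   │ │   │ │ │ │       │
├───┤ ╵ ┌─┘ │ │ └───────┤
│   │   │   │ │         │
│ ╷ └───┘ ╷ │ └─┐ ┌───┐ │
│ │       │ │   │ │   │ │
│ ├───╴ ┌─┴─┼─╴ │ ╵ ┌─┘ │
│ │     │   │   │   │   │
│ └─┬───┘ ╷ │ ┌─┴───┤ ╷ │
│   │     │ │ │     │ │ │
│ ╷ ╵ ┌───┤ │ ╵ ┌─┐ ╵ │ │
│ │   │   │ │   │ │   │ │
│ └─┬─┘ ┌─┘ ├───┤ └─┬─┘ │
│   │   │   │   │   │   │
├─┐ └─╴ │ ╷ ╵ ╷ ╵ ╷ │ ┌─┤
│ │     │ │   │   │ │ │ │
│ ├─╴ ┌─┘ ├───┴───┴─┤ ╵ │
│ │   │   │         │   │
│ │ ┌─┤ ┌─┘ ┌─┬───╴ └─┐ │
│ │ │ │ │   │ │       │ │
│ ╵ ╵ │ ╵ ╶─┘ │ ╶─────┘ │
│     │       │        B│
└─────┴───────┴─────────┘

Counting the maze dimensions:
Rows (vertical): 13
Columns (horizontal): 12
Dimensions: 13 × 12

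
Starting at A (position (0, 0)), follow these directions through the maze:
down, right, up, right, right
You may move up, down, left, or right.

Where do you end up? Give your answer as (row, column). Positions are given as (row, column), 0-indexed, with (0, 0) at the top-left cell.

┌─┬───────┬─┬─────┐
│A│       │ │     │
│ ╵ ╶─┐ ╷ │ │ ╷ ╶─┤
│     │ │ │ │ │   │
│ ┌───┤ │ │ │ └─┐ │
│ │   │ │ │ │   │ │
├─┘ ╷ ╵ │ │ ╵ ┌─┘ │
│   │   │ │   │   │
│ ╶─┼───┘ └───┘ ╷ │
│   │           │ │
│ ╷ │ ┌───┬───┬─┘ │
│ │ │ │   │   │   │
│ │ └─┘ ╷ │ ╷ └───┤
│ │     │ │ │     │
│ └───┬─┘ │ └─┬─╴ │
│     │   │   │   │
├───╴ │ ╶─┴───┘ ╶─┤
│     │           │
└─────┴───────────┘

Following directions step by step:
Start: (0, 0)
  down: (0, 0) → (1, 0)
  right: (1, 0) → (1, 1)
  up: (1, 1) → (0, 1)
  right: (0, 1) → (0, 2)
  right: (0, 2) → (0, 3)
Final position: (0, 3)

Path taken:

┌─┬───────┬─┬─────┐
│A│↱ → B  │ │     │
│ ╵ ╶─┐ ╷ │ │ ╷ ╶─┤
│↳ ↑  │ │ │ │ │   │
│ ┌───┤ │ │ │ └─┐ │
│ │   │ │ │ │   │ │
├─┘ ╷ ╵ │ │ ╵ ┌─┘ │
│   │   │ │   │   │
│ ╶─┼───┘ └───┘ ╷ │
│   │           │ │
│ ╷ │ ┌───┬───┬─┘ │
│ │ │ │   │   │   │
│ │ └─┘ ╷ │ ╷ └───┤
│ │     │ │ │     │
│ └───┬─┘ │ └─┬─╴ │
│     │   │   │   │
├───╴ │ ╶─┴───┘ ╶─┤
│     │           │
└─────┴───────────┘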